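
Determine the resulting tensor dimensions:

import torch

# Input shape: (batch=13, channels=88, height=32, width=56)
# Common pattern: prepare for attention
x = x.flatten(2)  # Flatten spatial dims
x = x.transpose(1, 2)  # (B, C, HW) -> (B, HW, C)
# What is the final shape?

Input shape: (13, 88, 32, 56)
  -> after flatten(2): (13, 88, 1792)
Output shape: (13, 1792, 88)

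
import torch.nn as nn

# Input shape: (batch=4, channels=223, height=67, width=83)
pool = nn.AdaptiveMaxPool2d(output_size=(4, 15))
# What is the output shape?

Input shape: (4, 223, 67, 83)
Output shape: (4, 223, 4, 15)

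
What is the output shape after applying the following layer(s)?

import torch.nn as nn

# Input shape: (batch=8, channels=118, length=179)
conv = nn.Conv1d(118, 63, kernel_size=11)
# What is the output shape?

Input shape: (8, 118, 179)
Output shape: (8, 63, 169)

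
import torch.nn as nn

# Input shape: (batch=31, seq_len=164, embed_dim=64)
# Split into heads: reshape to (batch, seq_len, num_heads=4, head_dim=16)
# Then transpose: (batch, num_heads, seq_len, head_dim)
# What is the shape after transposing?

Input shape: (31, 164, 64)
  -> after reshape: (31, 164, 4, 16)
Output shape: (31, 4, 164, 16)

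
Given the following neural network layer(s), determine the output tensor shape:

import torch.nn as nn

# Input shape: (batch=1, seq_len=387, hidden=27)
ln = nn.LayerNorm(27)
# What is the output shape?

Input shape: (1, 387, 27)
Output shape: (1, 387, 27)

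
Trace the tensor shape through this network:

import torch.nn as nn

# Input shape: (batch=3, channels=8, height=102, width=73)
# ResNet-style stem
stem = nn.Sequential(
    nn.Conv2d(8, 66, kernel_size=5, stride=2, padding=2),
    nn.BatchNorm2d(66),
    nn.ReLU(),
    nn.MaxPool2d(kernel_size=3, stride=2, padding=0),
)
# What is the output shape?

Input shape: (3, 8, 102, 73)
  -> after Conv2d 5x5 stride=2: (3, 66, 51, 37)
Output shape: (3, 66, 25, 18)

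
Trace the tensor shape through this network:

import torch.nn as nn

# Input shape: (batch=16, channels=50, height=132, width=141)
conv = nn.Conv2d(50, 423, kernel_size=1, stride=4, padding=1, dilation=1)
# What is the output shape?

Input shape: (16, 50, 132, 141)
Output shape: (16, 423, 34, 36)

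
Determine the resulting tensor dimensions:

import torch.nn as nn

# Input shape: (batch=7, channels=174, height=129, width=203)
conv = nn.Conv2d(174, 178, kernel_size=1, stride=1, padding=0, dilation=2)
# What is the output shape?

Input shape: (7, 174, 129, 203)
Output shape: (7, 178, 129, 203)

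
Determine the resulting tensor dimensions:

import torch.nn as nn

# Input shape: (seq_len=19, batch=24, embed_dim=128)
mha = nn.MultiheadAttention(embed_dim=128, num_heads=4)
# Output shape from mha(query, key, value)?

Input shape: (19, 24, 128)
Output shape: (19, 24, 128)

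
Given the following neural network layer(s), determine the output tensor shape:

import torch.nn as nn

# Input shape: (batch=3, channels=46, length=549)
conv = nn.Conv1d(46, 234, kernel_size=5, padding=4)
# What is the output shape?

Input shape: (3, 46, 549)
Output shape: (3, 234, 553)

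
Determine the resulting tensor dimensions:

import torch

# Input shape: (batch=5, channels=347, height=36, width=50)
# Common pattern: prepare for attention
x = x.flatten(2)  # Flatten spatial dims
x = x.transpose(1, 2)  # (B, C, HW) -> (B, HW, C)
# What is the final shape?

Input shape: (5, 347, 36, 50)
  -> after flatten(2): (5, 347, 1800)
Output shape: (5, 1800, 347)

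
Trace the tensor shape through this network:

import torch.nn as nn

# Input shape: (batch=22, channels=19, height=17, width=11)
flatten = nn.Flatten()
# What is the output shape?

Input shape: (22, 19, 17, 11)
Output shape: (22, 3553)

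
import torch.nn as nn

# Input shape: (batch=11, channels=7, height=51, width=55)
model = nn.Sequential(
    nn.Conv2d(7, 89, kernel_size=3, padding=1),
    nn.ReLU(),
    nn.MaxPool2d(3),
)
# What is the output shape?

Input shape: (11, 7, 51, 55)
  -> after Conv2d: (11, 89, 51, 55)
  -> after ReLU: (11, 89, 51, 55)
Output shape: (11, 89, 17, 18)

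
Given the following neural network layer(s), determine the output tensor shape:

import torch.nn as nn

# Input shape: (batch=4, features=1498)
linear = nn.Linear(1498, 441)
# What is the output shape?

Input shape: (4, 1498)
Output shape: (4, 441)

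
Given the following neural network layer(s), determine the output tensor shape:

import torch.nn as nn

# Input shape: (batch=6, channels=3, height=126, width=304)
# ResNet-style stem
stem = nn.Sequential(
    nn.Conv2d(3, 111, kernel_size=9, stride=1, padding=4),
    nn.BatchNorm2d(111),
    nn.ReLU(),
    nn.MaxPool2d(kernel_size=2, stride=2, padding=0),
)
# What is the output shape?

Input shape: (6, 3, 126, 304)
  -> after Conv2d 9x9 stride=1: (6, 111, 126, 304)
Output shape: (6, 111, 63, 152)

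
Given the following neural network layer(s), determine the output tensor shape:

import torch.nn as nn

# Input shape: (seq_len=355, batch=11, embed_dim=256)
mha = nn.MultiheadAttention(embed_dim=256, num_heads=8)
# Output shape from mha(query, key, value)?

Input shape: (355, 11, 256)
Output shape: (355, 11, 256)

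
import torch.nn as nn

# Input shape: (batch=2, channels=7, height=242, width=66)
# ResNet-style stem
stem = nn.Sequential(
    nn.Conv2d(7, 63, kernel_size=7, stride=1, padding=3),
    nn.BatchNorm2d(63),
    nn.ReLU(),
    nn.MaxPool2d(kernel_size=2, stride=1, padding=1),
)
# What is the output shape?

Input shape: (2, 7, 242, 66)
  -> after Conv2d 7x7 stride=1: (2, 63, 242, 66)
Output shape: (2, 63, 243, 67)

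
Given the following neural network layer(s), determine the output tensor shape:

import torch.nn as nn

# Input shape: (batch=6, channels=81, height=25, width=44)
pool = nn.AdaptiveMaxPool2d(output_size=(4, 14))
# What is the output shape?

Input shape: (6, 81, 25, 44)
Output shape: (6, 81, 4, 14)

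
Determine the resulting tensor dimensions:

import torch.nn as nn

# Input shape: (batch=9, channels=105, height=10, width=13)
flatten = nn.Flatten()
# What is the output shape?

Input shape: (9, 105, 10, 13)
Output shape: (9, 13650)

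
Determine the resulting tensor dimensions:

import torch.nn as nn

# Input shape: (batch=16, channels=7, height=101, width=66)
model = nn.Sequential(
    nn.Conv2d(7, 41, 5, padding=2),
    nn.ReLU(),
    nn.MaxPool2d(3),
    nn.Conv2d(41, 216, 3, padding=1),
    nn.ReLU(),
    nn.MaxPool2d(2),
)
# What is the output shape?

Input shape: (16, 7, 101, 66)
  -> after first Conv2d: (16, 41, 101, 66)
  -> after first MaxPool2d: (16, 41, 33, 22)
  -> after second Conv2d: (16, 216, 33, 22)
Output shape: (16, 216, 16, 11)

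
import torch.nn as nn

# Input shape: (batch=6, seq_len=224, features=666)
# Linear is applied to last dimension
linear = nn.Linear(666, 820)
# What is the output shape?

Input shape: (6, 224, 666)
Output shape: (6, 224, 820)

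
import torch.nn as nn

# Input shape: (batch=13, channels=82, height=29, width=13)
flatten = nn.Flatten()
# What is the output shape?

Input shape: (13, 82, 29, 13)
Output shape: (13, 30914)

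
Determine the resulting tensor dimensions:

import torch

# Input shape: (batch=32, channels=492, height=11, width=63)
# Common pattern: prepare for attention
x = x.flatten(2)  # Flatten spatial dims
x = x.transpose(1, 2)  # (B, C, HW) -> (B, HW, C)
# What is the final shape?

Input shape: (32, 492, 11, 63)
  -> after flatten(2): (32, 492, 693)
Output shape: (32, 693, 492)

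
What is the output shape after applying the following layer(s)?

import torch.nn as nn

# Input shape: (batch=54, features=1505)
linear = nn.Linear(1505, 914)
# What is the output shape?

Input shape: (54, 1505)
Output shape: (54, 914)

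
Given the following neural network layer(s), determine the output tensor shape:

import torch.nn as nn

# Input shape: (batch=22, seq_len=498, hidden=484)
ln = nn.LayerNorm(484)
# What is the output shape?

Input shape: (22, 498, 484)
Output shape: (22, 498, 484)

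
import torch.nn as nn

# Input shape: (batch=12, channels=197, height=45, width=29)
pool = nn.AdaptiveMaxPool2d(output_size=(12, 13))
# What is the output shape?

Input shape: (12, 197, 45, 29)
Output shape: (12, 197, 12, 13)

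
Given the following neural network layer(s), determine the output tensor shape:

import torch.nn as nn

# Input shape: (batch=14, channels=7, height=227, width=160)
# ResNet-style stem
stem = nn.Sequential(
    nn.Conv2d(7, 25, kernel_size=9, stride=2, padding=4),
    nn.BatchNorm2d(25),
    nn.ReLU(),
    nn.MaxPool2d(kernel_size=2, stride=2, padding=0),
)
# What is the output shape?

Input shape: (14, 7, 227, 160)
  -> after Conv2d 9x9 stride=2: (14, 25, 114, 80)
Output shape: (14, 25, 57, 40)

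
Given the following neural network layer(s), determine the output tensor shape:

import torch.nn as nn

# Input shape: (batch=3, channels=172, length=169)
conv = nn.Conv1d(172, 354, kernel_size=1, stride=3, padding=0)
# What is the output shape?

Input shape: (3, 172, 169)
Output shape: (3, 354, 57)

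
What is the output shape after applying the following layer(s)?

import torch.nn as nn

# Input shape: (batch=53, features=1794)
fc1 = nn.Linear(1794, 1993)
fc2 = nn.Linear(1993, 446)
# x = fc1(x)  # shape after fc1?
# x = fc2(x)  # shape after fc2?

Input shape: (53, 1794)
  -> after fc1: (53, 1993)
Output shape: (53, 446)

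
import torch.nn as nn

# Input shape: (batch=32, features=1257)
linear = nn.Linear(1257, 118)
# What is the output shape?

Input shape: (32, 1257)
Output shape: (32, 118)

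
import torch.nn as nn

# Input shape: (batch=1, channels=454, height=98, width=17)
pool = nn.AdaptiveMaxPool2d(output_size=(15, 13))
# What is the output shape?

Input shape: (1, 454, 98, 17)
Output shape: (1, 454, 15, 13)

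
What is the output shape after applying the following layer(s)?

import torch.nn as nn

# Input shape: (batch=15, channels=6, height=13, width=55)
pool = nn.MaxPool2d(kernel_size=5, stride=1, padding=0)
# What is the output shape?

Input shape: (15, 6, 13, 55)
Output shape: (15, 6, 9, 51)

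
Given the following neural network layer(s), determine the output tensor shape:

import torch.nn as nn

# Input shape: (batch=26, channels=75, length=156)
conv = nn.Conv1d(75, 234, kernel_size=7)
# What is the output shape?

Input shape: (26, 75, 156)
Output shape: (26, 234, 150)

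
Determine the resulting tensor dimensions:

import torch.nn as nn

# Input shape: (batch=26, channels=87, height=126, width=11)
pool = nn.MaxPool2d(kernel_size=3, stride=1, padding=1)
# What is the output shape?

Input shape: (26, 87, 126, 11)
Output shape: (26, 87, 126, 11)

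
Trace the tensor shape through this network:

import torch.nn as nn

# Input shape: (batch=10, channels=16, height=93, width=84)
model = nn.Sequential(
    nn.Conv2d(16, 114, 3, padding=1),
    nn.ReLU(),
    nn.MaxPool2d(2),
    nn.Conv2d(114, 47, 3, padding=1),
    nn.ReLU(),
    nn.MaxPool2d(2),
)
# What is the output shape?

Input shape: (10, 16, 93, 84)
  -> after first Conv2d: (10, 114, 93, 84)
  -> after first MaxPool2d: (10, 114, 46, 42)
  -> after second Conv2d: (10, 47, 46, 42)
Output shape: (10, 47, 23, 21)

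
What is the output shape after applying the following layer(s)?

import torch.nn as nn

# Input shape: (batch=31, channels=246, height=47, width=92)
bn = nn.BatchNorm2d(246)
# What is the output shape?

Input shape: (31, 246, 47, 92)
Output shape: (31, 246, 47, 92)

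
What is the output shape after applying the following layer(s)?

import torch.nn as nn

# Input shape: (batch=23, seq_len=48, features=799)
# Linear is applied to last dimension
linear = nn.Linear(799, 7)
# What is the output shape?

Input shape: (23, 48, 799)
Output shape: (23, 48, 7)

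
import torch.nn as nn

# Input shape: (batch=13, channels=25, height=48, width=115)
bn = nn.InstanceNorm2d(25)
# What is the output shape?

Input shape: (13, 25, 48, 115)
Output shape: (13, 25, 48, 115)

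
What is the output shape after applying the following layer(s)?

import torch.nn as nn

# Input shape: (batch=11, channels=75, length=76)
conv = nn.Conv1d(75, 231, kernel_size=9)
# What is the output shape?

Input shape: (11, 75, 76)
Output shape: (11, 231, 68)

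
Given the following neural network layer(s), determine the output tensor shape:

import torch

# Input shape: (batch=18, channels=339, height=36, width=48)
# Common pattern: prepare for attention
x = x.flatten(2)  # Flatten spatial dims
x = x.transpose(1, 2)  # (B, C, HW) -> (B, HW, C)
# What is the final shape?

Input shape: (18, 339, 36, 48)
  -> after flatten(2): (18, 339, 1728)
Output shape: (18, 1728, 339)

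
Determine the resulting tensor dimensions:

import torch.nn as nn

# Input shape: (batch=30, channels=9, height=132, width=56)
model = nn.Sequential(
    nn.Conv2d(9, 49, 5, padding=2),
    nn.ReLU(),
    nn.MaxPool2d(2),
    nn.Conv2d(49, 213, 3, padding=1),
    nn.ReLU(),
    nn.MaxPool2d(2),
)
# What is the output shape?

Input shape: (30, 9, 132, 56)
  -> after first Conv2d: (30, 49, 132, 56)
  -> after first MaxPool2d: (30, 49, 66, 28)
  -> after second Conv2d: (30, 213, 66, 28)
Output shape: (30, 213, 33, 14)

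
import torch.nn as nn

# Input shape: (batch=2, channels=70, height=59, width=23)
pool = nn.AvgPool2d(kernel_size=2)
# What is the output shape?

Input shape: (2, 70, 59, 23)
Output shape: (2, 70, 29, 11)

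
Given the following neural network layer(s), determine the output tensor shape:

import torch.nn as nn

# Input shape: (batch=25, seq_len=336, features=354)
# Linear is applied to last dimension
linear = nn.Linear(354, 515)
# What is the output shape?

Input shape: (25, 336, 354)
Output shape: (25, 336, 515)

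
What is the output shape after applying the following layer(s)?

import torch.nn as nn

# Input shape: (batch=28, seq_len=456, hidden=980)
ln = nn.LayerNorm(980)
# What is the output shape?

Input shape: (28, 456, 980)
Output shape: (28, 456, 980)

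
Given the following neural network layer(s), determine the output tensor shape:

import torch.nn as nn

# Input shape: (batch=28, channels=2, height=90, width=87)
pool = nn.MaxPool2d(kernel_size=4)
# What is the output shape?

Input shape: (28, 2, 90, 87)
Output shape: (28, 2, 22, 21)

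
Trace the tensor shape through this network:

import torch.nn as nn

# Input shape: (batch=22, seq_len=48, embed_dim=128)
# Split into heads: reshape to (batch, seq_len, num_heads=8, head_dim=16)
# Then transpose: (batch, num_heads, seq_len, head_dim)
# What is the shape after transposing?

Input shape: (22, 48, 128)
  -> after reshape: (22, 48, 8, 16)
Output shape: (22, 8, 48, 16)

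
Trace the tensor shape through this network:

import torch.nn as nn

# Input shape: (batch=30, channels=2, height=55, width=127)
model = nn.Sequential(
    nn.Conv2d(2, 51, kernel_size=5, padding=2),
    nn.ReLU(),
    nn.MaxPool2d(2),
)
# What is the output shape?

Input shape: (30, 2, 55, 127)
  -> after Conv2d: (30, 51, 55, 127)
  -> after ReLU: (30, 51, 55, 127)
Output shape: (30, 51, 27, 63)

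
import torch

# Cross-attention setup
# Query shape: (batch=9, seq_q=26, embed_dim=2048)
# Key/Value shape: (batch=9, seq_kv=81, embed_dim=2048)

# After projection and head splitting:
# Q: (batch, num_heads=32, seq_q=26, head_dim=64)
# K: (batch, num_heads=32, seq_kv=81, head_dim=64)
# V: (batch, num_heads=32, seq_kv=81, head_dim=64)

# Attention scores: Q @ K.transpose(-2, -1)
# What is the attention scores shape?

Input shape: (9, 26, 2048)
Output shape: (9, 32, 26, 81)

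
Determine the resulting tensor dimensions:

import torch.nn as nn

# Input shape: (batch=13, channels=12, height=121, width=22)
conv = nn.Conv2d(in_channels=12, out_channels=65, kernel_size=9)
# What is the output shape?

Input shape: (13, 12, 121, 22)
Output shape: (13, 65, 113, 14)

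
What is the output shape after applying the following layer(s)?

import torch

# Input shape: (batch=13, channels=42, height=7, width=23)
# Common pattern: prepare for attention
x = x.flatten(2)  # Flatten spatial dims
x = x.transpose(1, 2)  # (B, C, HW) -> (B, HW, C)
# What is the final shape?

Input shape: (13, 42, 7, 23)
  -> after flatten(2): (13, 42, 161)
Output shape: (13, 161, 42)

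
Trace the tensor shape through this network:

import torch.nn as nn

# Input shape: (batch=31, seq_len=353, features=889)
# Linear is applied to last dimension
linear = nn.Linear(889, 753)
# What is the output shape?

Input shape: (31, 353, 889)
Output shape: (31, 353, 753)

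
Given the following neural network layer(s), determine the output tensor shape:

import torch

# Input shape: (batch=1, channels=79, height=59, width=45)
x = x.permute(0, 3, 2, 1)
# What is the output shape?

Input shape: (1, 79, 59, 45)
Output shape: (1, 45, 59, 79)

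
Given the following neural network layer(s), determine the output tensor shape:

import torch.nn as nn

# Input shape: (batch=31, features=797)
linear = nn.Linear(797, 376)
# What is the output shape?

Input shape: (31, 797)
Output shape: (31, 376)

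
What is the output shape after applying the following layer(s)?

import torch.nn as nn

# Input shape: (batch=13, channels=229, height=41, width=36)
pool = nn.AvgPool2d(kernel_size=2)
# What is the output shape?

Input shape: (13, 229, 41, 36)
Output shape: (13, 229, 20, 18)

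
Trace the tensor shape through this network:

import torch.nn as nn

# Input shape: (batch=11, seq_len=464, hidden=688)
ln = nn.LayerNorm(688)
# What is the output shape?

Input shape: (11, 464, 688)
Output shape: (11, 464, 688)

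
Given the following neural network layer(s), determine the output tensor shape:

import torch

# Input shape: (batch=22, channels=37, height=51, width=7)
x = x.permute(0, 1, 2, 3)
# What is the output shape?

Input shape: (22, 37, 51, 7)
Output shape: (22, 37, 51, 7)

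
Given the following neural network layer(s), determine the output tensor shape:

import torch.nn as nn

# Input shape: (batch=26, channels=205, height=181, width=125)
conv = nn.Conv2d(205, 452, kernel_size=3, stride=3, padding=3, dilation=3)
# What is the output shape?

Input shape: (26, 205, 181, 125)
Output shape: (26, 452, 61, 42)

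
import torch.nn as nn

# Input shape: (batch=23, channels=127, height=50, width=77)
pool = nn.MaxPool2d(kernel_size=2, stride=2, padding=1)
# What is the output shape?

Input shape: (23, 127, 50, 77)
Output shape: (23, 127, 26, 39)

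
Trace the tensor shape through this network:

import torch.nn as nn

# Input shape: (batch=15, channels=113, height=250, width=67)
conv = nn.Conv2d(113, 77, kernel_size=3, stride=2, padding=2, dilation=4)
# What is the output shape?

Input shape: (15, 113, 250, 67)
Output shape: (15, 77, 123, 32)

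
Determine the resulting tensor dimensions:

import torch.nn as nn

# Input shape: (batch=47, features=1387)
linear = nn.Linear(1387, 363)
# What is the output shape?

Input shape: (47, 1387)
Output shape: (47, 363)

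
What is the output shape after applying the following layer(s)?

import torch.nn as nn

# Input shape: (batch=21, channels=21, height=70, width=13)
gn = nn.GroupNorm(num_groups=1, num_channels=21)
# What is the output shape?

Input shape: (21, 21, 70, 13)
Output shape: (21, 21, 70, 13)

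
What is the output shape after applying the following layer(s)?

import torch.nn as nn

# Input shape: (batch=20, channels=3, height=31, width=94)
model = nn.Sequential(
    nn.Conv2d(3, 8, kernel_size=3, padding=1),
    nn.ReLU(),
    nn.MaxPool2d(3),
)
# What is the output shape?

Input shape: (20, 3, 31, 94)
  -> after Conv2d: (20, 8, 31, 94)
  -> after ReLU: (20, 8, 31, 94)
Output shape: (20, 8, 10, 31)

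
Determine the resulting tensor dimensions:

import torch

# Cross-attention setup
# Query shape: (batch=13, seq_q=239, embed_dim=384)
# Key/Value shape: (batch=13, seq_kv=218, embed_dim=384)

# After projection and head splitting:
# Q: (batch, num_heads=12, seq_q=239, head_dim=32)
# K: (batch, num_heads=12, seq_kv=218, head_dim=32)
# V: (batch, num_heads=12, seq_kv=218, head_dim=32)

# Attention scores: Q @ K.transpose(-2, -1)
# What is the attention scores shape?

Input shape: (13, 239, 384)
Output shape: (13, 12, 239, 218)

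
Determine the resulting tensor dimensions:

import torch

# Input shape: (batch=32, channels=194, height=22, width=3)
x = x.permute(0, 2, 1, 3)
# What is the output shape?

Input shape: (32, 194, 22, 3)
Output shape: (32, 22, 194, 3)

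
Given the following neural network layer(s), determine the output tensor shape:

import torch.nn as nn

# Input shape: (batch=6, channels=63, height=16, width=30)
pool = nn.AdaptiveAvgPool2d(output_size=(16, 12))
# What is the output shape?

Input shape: (6, 63, 16, 30)
Output shape: (6, 63, 16, 12)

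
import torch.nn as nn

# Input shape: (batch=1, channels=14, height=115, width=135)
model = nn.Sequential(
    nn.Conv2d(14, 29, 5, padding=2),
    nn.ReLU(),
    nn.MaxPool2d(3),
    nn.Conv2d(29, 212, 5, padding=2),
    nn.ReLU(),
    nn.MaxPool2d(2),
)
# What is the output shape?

Input shape: (1, 14, 115, 135)
  -> after first Conv2d: (1, 29, 115, 135)
  -> after first MaxPool2d: (1, 29, 38, 45)
  -> after second Conv2d: (1, 212, 38, 45)
Output shape: (1, 212, 19, 22)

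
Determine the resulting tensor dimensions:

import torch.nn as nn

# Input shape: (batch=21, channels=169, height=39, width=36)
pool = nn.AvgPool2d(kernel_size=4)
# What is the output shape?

Input shape: (21, 169, 39, 36)
Output shape: (21, 169, 9, 9)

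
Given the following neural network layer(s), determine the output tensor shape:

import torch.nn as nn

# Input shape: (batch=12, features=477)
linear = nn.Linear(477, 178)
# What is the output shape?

Input shape: (12, 477)
Output shape: (12, 178)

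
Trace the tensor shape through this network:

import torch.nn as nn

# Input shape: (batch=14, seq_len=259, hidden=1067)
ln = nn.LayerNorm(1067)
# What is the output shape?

Input shape: (14, 259, 1067)
Output shape: (14, 259, 1067)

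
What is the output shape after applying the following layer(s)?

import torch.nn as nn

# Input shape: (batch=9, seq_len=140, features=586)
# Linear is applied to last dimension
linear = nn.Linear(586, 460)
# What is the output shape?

Input shape: (9, 140, 586)
Output shape: (9, 140, 460)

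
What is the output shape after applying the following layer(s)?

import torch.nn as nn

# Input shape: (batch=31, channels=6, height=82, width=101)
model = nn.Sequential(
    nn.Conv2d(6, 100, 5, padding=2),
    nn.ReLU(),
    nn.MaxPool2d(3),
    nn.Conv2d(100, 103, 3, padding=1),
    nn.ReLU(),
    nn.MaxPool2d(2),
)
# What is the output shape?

Input shape: (31, 6, 82, 101)
  -> after first Conv2d: (31, 100, 82, 101)
  -> after first MaxPool2d: (31, 100, 27, 33)
  -> after second Conv2d: (31, 103, 27, 33)
Output shape: (31, 103, 13, 16)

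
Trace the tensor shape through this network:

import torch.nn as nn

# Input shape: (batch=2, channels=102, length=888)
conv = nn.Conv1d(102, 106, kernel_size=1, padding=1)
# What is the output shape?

Input shape: (2, 102, 888)
Output shape: (2, 106, 890)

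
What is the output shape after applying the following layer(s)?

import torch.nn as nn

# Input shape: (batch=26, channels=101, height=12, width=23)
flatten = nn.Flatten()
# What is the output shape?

Input shape: (26, 101, 12, 23)
Output shape: (26, 27876)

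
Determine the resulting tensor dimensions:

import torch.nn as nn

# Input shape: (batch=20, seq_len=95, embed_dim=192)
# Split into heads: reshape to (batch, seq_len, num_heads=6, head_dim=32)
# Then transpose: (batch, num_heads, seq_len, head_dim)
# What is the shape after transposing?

Input shape: (20, 95, 192)
  -> after reshape: (20, 95, 6, 32)
Output shape: (20, 6, 95, 32)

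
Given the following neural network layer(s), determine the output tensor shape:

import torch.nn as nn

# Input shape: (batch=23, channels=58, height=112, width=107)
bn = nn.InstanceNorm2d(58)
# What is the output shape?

Input shape: (23, 58, 112, 107)
Output shape: (23, 58, 112, 107)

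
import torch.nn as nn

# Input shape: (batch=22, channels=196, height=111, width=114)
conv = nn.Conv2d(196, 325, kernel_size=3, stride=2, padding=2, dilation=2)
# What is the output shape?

Input shape: (22, 196, 111, 114)
Output shape: (22, 325, 56, 57)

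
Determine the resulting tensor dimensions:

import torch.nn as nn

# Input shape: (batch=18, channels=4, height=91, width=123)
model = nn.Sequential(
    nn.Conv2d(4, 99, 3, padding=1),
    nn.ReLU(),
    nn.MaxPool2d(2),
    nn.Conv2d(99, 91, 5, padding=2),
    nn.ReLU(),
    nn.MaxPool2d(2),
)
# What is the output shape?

Input shape: (18, 4, 91, 123)
  -> after first Conv2d: (18, 99, 91, 123)
  -> after first MaxPool2d: (18, 99, 45, 61)
  -> after second Conv2d: (18, 91, 45, 61)
Output shape: (18, 91, 22, 30)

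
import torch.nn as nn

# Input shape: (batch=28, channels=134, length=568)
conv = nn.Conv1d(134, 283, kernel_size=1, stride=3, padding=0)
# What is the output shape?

Input shape: (28, 134, 568)
Output shape: (28, 283, 190)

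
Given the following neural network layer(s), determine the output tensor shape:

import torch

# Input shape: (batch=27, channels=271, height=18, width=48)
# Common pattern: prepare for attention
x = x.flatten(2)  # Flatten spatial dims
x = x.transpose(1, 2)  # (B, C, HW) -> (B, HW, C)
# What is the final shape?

Input shape: (27, 271, 18, 48)
  -> after flatten(2): (27, 271, 864)
Output shape: (27, 864, 271)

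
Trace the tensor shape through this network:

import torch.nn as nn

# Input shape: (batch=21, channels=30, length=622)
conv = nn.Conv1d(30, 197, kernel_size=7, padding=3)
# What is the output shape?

Input shape: (21, 30, 622)
Output shape: (21, 197, 622)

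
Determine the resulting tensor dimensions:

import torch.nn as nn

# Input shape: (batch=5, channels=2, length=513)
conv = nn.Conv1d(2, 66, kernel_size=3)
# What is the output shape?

Input shape: (5, 2, 513)
Output shape: (5, 66, 511)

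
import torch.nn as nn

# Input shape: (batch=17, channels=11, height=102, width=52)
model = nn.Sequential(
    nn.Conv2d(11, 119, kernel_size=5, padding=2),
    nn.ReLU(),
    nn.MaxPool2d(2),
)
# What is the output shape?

Input shape: (17, 11, 102, 52)
  -> after Conv2d: (17, 119, 102, 52)
  -> after ReLU: (17, 119, 102, 52)
Output shape: (17, 119, 51, 26)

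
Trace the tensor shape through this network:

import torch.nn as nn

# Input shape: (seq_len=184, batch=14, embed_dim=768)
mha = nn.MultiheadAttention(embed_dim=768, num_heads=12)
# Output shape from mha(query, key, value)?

Input shape: (184, 14, 768)
Output shape: (184, 14, 768)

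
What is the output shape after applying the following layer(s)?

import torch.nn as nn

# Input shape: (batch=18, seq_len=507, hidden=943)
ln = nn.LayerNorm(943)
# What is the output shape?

Input shape: (18, 507, 943)
Output shape: (18, 507, 943)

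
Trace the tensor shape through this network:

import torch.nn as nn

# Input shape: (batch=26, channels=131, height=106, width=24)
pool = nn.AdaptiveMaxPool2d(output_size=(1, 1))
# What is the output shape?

Input shape: (26, 131, 106, 24)
Output shape: (26, 131, 1, 1)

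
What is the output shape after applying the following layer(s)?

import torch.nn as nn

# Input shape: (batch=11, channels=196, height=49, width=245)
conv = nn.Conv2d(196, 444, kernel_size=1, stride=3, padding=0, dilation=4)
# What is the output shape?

Input shape: (11, 196, 49, 245)
Output shape: (11, 444, 17, 82)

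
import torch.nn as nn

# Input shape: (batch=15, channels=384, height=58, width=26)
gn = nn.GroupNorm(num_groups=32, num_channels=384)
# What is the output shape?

Input shape: (15, 384, 58, 26)
Output shape: (15, 384, 58, 26)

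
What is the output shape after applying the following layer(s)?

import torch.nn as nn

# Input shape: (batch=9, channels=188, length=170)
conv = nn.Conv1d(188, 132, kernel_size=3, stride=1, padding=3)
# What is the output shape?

Input shape: (9, 188, 170)
Output shape: (9, 132, 174)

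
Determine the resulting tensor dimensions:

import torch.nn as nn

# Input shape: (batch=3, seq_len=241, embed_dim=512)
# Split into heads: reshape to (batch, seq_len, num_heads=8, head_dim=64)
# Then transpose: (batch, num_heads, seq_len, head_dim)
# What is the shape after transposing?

Input shape: (3, 241, 512)
  -> after reshape: (3, 241, 8, 64)
Output shape: (3, 8, 241, 64)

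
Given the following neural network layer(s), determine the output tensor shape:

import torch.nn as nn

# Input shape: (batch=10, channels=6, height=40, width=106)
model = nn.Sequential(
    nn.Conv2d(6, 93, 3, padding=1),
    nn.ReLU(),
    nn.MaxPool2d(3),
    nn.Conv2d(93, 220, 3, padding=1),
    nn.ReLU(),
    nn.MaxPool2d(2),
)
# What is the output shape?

Input shape: (10, 6, 40, 106)
  -> after first Conv2d: (10, 93, 40, 106)
  -> after first MaxPool2d: (10, 93, 13, 35)
  -> after second Conv2d: (10, 220, 13, 35)
Output shape: (10, 220, 6, 17)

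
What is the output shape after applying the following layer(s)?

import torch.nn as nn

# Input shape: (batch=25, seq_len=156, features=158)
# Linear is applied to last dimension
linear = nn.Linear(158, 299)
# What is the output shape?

Input shape: (25, 156, 158)
Output shape: (25, 156, 299)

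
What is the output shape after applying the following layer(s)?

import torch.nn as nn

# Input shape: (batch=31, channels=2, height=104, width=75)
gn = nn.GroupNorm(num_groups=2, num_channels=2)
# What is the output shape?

Input shape: (31, 2, 104, 75)
Output shape: (31, 2, 104, 75)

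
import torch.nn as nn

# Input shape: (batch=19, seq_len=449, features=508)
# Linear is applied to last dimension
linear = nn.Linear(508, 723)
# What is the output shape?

Input shape: (19, 449, 508)
Output shape: (19, 449, 723)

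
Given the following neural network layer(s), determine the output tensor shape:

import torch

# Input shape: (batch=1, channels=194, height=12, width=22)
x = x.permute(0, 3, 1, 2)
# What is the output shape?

Input shape: (1, 194, 12, 22)
Output shape: (1, 22, 194, 12)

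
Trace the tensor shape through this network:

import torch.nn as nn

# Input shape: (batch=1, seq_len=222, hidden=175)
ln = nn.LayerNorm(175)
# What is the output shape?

Input shape: (1, 222, 175)
Output shape: (1, 222, 175)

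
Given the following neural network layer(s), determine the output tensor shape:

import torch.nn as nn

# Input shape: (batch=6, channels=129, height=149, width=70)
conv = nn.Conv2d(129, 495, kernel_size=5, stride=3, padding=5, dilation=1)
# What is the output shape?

Input shape: (6, 129, 149, 70)
Output shape: (6, 495, 52, 26)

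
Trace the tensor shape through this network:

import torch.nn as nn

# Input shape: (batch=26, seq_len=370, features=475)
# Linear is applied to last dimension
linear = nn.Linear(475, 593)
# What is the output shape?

Input shape: (26, 370, 475)
Output shape: (26, 370, 593)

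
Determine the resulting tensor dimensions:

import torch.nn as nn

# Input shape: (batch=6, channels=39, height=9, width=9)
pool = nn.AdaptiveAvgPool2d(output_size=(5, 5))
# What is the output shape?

Input shape: (6, 39, 9, 9)
Output shape: (6, 39, 5, 5)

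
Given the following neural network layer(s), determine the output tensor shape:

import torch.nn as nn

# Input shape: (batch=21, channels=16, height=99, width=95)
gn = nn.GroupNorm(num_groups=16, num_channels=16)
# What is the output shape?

Input shape: (21, 16, 99, 95)
Output shape: (21, 16, 99, 95)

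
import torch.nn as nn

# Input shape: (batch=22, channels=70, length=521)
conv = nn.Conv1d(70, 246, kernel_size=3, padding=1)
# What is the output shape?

Input shape: (22, 70, 521)
Output shape: (22, 246, 521)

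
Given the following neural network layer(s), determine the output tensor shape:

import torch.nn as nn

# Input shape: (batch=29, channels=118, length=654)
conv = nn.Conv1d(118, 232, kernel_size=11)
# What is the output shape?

Input shape: (29, 118, 654)
Output shape: (29, 232, 644)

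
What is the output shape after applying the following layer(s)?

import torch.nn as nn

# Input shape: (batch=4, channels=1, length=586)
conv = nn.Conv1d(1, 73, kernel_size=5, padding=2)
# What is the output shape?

Input shape: (4, 1, 586)
Output shape: (4, 73, 586)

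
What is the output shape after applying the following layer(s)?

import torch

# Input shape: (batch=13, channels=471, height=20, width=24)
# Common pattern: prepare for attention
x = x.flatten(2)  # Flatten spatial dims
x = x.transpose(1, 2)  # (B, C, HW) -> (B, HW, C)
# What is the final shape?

Input shape: (13, 471, 20, 24)
  -> after flatten(2): (13, 471, 480)
Output shape: (13, 480, 471)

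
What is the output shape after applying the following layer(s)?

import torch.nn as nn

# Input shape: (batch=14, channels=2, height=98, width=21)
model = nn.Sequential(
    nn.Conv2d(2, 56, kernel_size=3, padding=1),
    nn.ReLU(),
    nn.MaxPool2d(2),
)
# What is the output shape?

Input shape: (14, 2, 98, 21)
  -> after Conv2d: (14, 56, 98, 21)
  -> after ReLU: (14, 56, 98, 21)
Output shape: (14, 56, 49, 10)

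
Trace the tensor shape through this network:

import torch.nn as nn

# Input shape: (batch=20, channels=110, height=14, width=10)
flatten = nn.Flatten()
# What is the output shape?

Input shape: (20, 110, 14, 10)
Output shape: (20, 15400)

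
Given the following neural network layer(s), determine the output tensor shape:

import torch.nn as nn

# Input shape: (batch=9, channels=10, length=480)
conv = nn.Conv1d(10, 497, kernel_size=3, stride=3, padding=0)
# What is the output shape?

Input shape: (9, 10, 480)
Output shape: (9, 497, 160)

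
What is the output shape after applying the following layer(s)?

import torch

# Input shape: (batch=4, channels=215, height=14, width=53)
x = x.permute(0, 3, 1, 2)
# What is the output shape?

Input shape: (4, 215, 14, 53)
Output shape: (4, 53, 215, 14)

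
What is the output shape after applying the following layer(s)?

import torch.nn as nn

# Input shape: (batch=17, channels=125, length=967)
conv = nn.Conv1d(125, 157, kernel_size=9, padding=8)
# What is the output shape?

Input shape: (17, 125, 967)
Output shape: (17, 157, 975)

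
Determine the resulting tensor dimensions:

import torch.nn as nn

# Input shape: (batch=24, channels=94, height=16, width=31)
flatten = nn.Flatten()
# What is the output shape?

Input shape: (24, 94, 16, 31)
Output shape: (24, 46624)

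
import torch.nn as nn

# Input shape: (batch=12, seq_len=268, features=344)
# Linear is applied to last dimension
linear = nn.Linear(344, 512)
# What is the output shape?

Input shape: (12, 268, 344)
Output shape: (12, 268, 512)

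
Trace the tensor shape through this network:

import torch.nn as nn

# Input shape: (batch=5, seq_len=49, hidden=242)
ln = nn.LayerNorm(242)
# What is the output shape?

Input shape: (5, 49, 242)
Output shape: (5, 49, 242)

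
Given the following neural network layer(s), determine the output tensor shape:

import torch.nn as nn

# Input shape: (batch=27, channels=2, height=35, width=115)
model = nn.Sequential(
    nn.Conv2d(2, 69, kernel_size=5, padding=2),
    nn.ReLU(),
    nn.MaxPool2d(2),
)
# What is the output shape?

Input shape: (27, 2, 35, 115)
  -> after Conv2d: (27, 69, 35, 115)
  -> after ReLU: (27, 69, 35, 115)
Output shape: (27, 69, 17, 57)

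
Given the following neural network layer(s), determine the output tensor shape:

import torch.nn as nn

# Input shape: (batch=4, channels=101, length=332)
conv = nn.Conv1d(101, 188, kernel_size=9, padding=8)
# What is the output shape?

Input shape: (4, 101, 332)
Output shape: (4, 188, 340)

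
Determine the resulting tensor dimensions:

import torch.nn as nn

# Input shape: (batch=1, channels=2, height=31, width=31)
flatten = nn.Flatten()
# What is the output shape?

Input shape: (1, 2, 31, 31)
Output shape: (1, 1922)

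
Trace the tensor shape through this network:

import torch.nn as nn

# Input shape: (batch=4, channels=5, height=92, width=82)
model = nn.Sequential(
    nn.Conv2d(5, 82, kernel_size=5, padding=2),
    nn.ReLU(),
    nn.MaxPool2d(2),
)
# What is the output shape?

Input shape: (4, 5, 92, 82)
  -> after Conv2d: (4, 82, 92, 82)
  -> after ReLU: (4, 82, 92, 82)
Output shape: (4, 82, 46, 41)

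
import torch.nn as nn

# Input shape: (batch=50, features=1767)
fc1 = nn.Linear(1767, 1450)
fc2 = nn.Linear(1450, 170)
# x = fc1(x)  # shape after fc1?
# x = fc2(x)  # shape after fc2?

Input shape: (50, 1767)
  -> after fc1: (50, 1450)
Output shape: (50, 170)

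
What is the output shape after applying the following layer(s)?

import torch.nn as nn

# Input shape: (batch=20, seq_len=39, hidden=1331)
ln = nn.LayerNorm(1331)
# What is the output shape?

Input shape: (20, 39, 1331)
Output shape: (20, 39, 1331)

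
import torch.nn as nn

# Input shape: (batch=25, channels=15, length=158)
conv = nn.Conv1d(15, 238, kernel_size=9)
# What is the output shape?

Input shape: (25, 15, 158)
Output shape: (25, 238, 150)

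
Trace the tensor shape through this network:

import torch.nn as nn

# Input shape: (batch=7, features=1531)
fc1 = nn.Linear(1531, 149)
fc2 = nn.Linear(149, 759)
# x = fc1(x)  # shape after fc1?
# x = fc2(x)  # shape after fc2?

Input shape: (7, 1531)
  -> after fc1: (7, 149)
Output shape: (7, 759)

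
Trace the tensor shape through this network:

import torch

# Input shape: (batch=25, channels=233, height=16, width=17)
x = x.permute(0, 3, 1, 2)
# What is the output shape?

Input shape: (25, 233, 16, 17)
Output shape: (25, 17, 233, 16)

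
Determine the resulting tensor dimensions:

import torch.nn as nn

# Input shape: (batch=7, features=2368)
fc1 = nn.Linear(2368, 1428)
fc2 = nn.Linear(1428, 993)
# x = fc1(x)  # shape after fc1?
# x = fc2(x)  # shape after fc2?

Input shape: (7, 2368)
  -> after fc1: (7, 1428)
Output shape: (7, 993)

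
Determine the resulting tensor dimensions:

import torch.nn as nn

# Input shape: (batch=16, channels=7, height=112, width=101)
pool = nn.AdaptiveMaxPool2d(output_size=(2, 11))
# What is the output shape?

Input shape: (16, 7, 112, 101)
Output shape: (16, 7, 2, 11)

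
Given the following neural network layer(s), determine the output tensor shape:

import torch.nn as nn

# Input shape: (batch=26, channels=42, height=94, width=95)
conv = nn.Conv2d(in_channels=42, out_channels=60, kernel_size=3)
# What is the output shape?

Input shape: (26, 42, 94, 95)
Output shape: (26, 60, 92, 93)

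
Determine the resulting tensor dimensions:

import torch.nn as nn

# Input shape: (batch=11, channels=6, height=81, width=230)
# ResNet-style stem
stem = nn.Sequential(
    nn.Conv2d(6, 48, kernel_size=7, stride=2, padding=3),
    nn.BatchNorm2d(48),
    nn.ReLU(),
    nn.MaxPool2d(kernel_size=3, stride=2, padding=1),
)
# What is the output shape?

Input shape: (11, 6, 81, 230)
  -> after Conv2d 7x7 stride=2: (11, 48, 41, 115)
Output shape: (11, 48, 21, 58)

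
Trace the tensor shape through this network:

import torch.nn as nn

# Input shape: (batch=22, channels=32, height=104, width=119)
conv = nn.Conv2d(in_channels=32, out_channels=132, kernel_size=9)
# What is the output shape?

Input shape: (22, 32, 104, 119)
Output shape: (22, 132, 96, 111)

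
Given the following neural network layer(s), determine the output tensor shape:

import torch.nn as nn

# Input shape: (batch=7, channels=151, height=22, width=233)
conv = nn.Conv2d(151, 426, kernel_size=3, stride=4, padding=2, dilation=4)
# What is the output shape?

Input shape: (7, 151, 22, 233)
Output shape: (7, 426, 5, 58)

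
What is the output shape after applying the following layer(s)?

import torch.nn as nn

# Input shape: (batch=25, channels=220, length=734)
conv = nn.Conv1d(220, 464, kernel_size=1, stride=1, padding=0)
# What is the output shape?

Input shape: (25, 220, 734)
Output shape: (25, 464, 734)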